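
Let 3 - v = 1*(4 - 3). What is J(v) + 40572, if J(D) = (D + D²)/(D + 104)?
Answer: 2150319/53 ≈ 40572.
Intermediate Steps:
v = 2 (v = 3 - (4 - 3) = 3 - 1 = 2)
J(D) = (D + D²)/(104 + D)
J(v) + 40572 = 2*(1 + 2)/(104 + 2) + 40572 = 2*3/106 + 40572 = 2*(1/106)*3 + 40572 = 3/53 + 40572 = 2150319/53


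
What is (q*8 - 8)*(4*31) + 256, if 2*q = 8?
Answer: 3232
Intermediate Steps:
q = 4 (q = (½)*8 = 4)
(q*8 - 8)*(4*31) + 256 = (4*8 - 8)*(4*31) + 256 = (32 - 8)*124 + 256 = 24*124 + 256 = 2976 + 256 = 3232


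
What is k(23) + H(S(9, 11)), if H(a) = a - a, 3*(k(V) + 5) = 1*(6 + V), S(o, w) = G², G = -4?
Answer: 14/3 ≈ 4.6667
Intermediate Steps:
S(o, w) = 16 (S(o, w) = (-4)² = 16)
k(V) = -3 + V/3 (k(V) = -5 + (1*(6 + V))/3 = -5 + (6 + V)/3 = -5 + (2 + V/3) = -3 + V/3)
H(a) = 0
k(23) + H(S(9, 11)) = (-3 + (⅓)*23) + 0 = (-3 + 23/3) + 0 = 14/3 + 0 = 14/3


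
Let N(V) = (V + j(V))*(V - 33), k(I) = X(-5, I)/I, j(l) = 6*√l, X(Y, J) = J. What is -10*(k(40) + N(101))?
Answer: -68690 - 4080*√101 ≈ -1.0969e+5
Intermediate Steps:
k(I) = 1 (k(I) = I/I = 1)
N(V) = (-33 + V)*(V + 6*√V) (N(V) = (V + 6*√V)*(V - 33) = (V + 6*√V)*(-33 + V) = (-33 + V)*(V + 6*√V))
-10*(k(40) + N(101)) = -10*(1 + (101² - 198*√101 - 33*101 + 6*101^(3/2))) = -10*(1 + (10201 - 198*√101 - 3333 + 6*(101*√101))) = -10*(1 + (10201 - 198*√101 - 3333 + 606*√101)) = -10*(1 + (6868 + 408*√101)) = -10*(6869 + 408*√101) = -68690 - 4080*√101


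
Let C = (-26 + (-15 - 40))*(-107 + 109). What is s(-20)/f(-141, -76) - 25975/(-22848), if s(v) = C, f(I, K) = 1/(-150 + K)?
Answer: 836536951/22848 ≈ 36613.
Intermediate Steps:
C = -162 (C = (-26 - 55)*2 = -81*2 = -162)
s(v) = -162
s(-20)/f(-141, -76) - 25975/(-22848) = -162/(1/(-150 - 76)) - 25975/(-22848) = -162/(1/(-226)) - 25975*(-1/22848) = -162/(-1/226) + 25975/22848 = -162*(-226) + 25975/22848 = 36612 + 25975/22848 = 836536951/22848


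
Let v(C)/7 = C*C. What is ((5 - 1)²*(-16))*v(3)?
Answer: -16128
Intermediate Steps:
v(C) = 7*C² (v(C) = 7*(C*C) = 7*C²)
((5 - 1)²*(-16))*v(3) = ((5 - 1)²*(-16))*(7*3²) = (4²*(-16))*(7*9) = (16*(-16))*63 = -256*63 = -16128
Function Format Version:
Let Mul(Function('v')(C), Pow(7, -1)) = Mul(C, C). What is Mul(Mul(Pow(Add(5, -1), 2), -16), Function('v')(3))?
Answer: -16128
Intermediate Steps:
Function('v')(C) = Mul(7, Pow(C, 2)) (Function('v')(C) = Mul(7, Mul(C, C)) = Mul(7, Pow(C, 2)))
Mul(Mul(Pow(Add(5, -1), 2), -16), Function('v')(3)) = Mul(Mul(Pow(Add(5, -1), 2), -16), Mul(7, Pow(3, 2))) = Mul(Mul(Pow(4, 2), -16), Mul(7, 9)) = Mul(Mul(16, -16), 63) = Mul(-256, 63) = -16128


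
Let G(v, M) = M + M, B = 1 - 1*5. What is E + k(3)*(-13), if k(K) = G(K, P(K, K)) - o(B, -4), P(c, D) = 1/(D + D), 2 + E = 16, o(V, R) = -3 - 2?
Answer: -166/3 ≈ -55.333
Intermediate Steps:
B = -4 (B = 1 - 5 = -4)
o(V, R) = -5
E = 14 (E = -2 + 16 = 14)
P(c, D) = 1/(2*D)
G(v, M) = 2*M
k(K) = 5 + 1/K (k(K) = 2*(1/(2*K)) - 1*(-5) = 1/K + 5 = 5 + 1/K)
E + k(3)*(-13) = 14 + (5 + 1/3)*(-13) = 14 + (16/3)*(-13) = 14 - 208/3 = -166/3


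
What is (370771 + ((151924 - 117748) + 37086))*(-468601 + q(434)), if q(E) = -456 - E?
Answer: -207530515203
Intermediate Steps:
(370771 + ((151924 - 117748) + 37086))*(-468601 + q(434)) = (370771 + ((151924 - 117748) + 37086))*(-468601 + (-456 - 1*434)) = (370771 + (34176 + 37086))*(-468601 + (-456 - 434)) = (370771 + 71262)*(-468601 - 890) = 442033*(-469491) = -207530515203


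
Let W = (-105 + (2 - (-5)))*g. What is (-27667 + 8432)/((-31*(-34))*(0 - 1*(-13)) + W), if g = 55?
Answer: -19235/8312 ≈ -2.3141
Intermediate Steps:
W = -5390 (W = (-105 + (2 - (-5)))*55 = (-105 + (2 - 1*(-5)))*55 = (-105 + (2 + 5))*55 = (-105 + 7)*55 = -98*55 = -5390)
(-27667 + 8432)/((-31*(-34))*(0 - 1*(-13)) + W) = (-27667 + 8432)/((-31*(-34))*(0 - 1*(-13)) - 5390) = -19235/(1054*(0 + 13) - 5390) = -19235/(1054*13 - 5390) = -19235/(13702 - 5390) = -19235/8312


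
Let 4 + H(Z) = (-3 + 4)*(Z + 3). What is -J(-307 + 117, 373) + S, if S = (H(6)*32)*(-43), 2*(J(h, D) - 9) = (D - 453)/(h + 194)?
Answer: -6879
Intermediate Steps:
J(h, D) = 9 + (-453 + D)/(2*(194 + h)) (J(h, D) = 9 + ((D - 453)/(h + 194))/2 = 9 + ((-453 + D)/(194 + h))/2 = 9 + (-453 + D)/(2*(194 + h)))
H(Z) = -1 + Z (H(Z) = -4 + (-3 + 4)*(Z + 3) = -4 + 1*(3 + Z) = -4 + (3 + Z) = -1 + Z)
S = -6880 (S = ((-1 + 6)*32)*(-43) = (5*32)*(-43) = 160*(-43) = -6880)
-J(-307 + 117, 373) + S = -(3039 + 373 + 18*(-307 + 117))/(2*(194 + (-307 + 117))) - 6880 = -(3039 + 373 + 18*(-190))/(2*(194 - 190)) - 6880 = -(3039 + 373 - 3420)/(2*4) - 6880 = -(-8)/(2*4) - 6880 = -1*(-1) - 6880 = 1 - 6880 = -6879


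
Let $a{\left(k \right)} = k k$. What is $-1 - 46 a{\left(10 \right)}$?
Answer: $-4601$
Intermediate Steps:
$a{\left(k \right)} = k^{2}$
$-1 - 46 a{\left(10 \right)} = -1 - 46 \cdot 10^{2} = -1 - 4600 = -4601$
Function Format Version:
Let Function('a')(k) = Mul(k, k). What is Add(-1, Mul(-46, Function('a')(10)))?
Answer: -4601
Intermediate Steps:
Function('a')(k) = Pow(k, 2)
Add(-1, Mul(-46, Function('a')(10))) = Add(-1, Mul(-46, Pow(10, 2))) = Add(-1, Mul(-46, 100)) = Add(-1, -4600) = -4601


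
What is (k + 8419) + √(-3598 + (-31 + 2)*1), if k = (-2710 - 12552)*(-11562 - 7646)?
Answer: 293160915 + 3*I*√403 ≈ 2.9316e+8 + 60.225*I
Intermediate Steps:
k = 293152496 (k = -15262*(-19208) = 293152496)
(k + 8419) + √(-3598 + (-31 + 2)*1) = (293152496 + 8419) + √(-3598 + (-31 + 2)*1) = 293160915 + √(-3598 - 29*1) = 293160915 + √(-3598 - 29) = 293160915 + √(-3627) = 293160915 + 3*I*√403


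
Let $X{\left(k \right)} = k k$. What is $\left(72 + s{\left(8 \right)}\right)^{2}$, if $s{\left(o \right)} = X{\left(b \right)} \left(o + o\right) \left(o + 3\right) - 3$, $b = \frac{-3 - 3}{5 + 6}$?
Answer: $\frac{1782225}{121} \approx 14729.0$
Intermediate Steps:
$b = - \frac{6}{11} \approx -0.54545$
$X{\left(k \right)} = k^{2}$
$s{\left(o \right)} = -3 + \frac{72 o \left(3 + o\right)}{121}$ ($s{\left(o \right)} = \left(- \frac{6}{11}\right)^{2} \left(o + o\right) \left(o + 3\right) - 3 = \frac{36 \cdot 2 o \left(3 + o\right)}{121} - 3 = \frac{72 o \left(3 + o\right)}{121} - 3 = -3 + \frac{72 o \left(3 + o\right)}{121}$)
$\left(72 + s{\left(8 \right)}\right)^{2} = \left(72 + \left(-3 + \frac{72 \cdot 8^{2}}{121} + \frac{216}{121} \cdot 8\right)\right)^{2} = \left(72 + \left(-3 + \frac{72}{121} \cdot 64 + \frac{1728}{121}\right)\right)^{2} = \left(72 + \left(-3 + \frac{4608}{121} + \frac{1728}{121}\right)\right)^{2} = \left(72 + \frac{543}{11}\right)^{2} = \left(\frac{1335}{11}\right)^{2} = \frac{1782225}{121}$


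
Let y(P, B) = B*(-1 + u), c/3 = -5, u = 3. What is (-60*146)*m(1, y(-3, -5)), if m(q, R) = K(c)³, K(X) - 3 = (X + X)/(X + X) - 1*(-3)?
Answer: -3004680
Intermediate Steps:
c = -15 (c = 3*(-5) = -15)
y(P, B) = 2*B (y(P, B) = B*(-1 + 3) = B*2 = 2*B)
K(X) = 7 (K(X) = 3 + ((X + X)/(X + X) - 1*(-3)) = 3 + ((2*X)/((2*X)) + 3) = 3 + ((2*X)*(1/(2*X)) + 3) = 3 + (1 + 3) = 3 + 4 = 7)
m(q, R) = 343 (m(q, R) = 7³ = 343)
(-60*146)*m(1, y(-3, -5)) = -60*146*343 = -8760*343 = -3004680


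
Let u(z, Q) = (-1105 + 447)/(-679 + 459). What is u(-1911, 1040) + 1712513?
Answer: 188376759/110 ≈ 1.7125e+6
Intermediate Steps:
u(z, Q) = 329/110 (u(z, Q) = -658/(-220) = -658*(-1/220) = 329/110)
u(-1911, 1040) + 1712513 = 329/110 + 1712513 = 188376759/110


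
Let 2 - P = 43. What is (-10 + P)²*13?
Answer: 33813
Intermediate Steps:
P = -41 (P = 2 - 1*43 = 2 - 43 = -41)
(-10 + P)²*13 = (-10 - 41)²*13 = (-51)²*13 = 2601*13 = 33813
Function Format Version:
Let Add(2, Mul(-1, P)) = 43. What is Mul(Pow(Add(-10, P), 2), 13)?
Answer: 33813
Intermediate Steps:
P = -41 (P = Add(2, Mul(-1, 43)) = Add(2, -43) = -41)
Mul(Pow(Add(-10, P), 2), 13) = Mul(Pow(Add(-10, -41), 2), 13) = Mul(Pow(-51, 2), 13) = Mul(2601, 13) = 33813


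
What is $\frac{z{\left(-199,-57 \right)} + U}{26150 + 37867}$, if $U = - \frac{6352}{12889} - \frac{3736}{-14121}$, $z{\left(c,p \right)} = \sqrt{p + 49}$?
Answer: $- \frac{41543288}{11651450510673} + \frac{2 i \sqrt{2}}{64017} \approx -3.5655 \cdot 10^{-6} + 4.4182 \cdot 10^{-5} i$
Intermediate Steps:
$z{\left(c,p \right)} = \sqrt{49 + p}$
$U = - \frac{41543288}{182005569}$ ($U = \left(-6352\right) \frac{1}{12889} - - \frac{3736}{14121} = - \frac{6352}{12889} + \frac{3736}{14121} = - \frac{41543288}{182005569} \approx -0.22825$)
$\frac{z{\left(-199,-57 \right)} + U}{26150 + 37867} = \frac{\sqrt{49 - 57} - \frac{41543288}{182005569}}{26150 + 37867} = \frac{\sqrt{-8} - \frac{41543288}{182005569}}{64017} = \left(2 i \sqrt{2} - \frac{41543288}{182005569}\right) \frac{1}{64017} = \left(- \frac{41543288}{182005569} + 2 i \sqrt{2}\right) \frac{1}{64017} = - \frac{41543288}{11651450510673} + \frac{2 i \sqrt{2}}{64017}$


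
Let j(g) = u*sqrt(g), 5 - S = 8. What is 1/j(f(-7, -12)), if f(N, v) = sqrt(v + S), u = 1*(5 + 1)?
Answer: -15**(3/4)*I**(3/2)/90 ≈ 0.059884 - 0.059884*I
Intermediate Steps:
S = -3 (S = 5 - 1*8 = 5 - 8 = -3)
u = 6 (u = 1*6 = 6)
f(N, v) = sqrt(-3 + v) (f(N, v) = sqrt(v - 3) = sqrt(-3 + v))
j(g) = 6*sqrt(g)
1/j(f(-7, -12)) = 1/(6*sqrt(sqrt(-3 - 12))) = 1/(6*sqrt(sqrt(-15))) = 1/(6*sqrt(I*sqrt(15))) = 1/(6*(15**(1/4)*sqrt(I))) = 1/(6*15**(1/4)*sqrt(I)) = -15**(3/4)*I**(3/2)/90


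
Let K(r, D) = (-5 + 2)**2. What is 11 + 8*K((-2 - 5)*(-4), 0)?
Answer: 83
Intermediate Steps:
K(r, D) = 9 (K(r, D) = (-3)**2 = 9)
11 + 8*K((-2 - 5)*(-4), 0) = 11 + 8*9 = 11 + 72 = 83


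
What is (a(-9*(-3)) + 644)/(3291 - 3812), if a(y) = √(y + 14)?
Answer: -644/521 - √41/521 ≈ -1.2484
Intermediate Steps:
a(y) = √(14 + y)
(a(-9*(-3)) + 644)/(3291 - 3812) = (√(14 - 9*(-3)) + 644)/(3291 - 3812) = (√(14 + 27) + 644)/(-521) = (√41 + 644)*(-1/521) = (644 + √41)*(-1/521) = -644/521 - √41/521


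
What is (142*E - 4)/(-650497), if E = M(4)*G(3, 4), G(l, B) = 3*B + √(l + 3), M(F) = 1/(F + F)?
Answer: -209/650497 - 71*√6/2601988 ≈ -0.00038813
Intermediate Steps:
M(F) = 1/(2*F)
G(l, B) = √(3 + l) + 3*B (G(l, B) = 3*B + √(3 + l) = √(3 + l) + 3*B)
E = 3/2 + √6/8 (E = ((½)/4)*(√(3 + 3) + 3*4) = ((½)*(¼))*(√6 + 12) = (12 + √6)/8 = 3/2 + √6/8 ≈ 1.8062)
(142*E - 4)/(-650497) = (142*(3/2 + √6/8) - 4)/(-650497) = ((213 + 71*√6/4) - 4)*(-1/650497) = (209 + 71*√6/4)*(-1/650497) = -209/650497 - 71*√6/2601988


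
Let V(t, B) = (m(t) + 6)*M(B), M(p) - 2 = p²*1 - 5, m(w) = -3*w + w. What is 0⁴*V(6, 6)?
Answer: 0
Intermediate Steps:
m(w) = -2*w
M(p) = -3 + p² (M(p) = 2 + (p²*1 - 5) = 2 + (p² - 5) = 2 + (-5 + p²) = -3 + p²)
V(t, B) = (-3 + B²)*(6 - 2*t) (V(t, B) = (-2*t + 6)*(-3 + B²) = (6 - 2*t)*(-3 + B²) = (-3 + B²)*(6 - 2*t))
0⁴*V(6, 6) = 0⁴*(-2*(-3 + 6)*(-3 + 6²)) = 0*(-2*3*(-3 + 36)) = 0*(-2*3*33) = 0*(-198) = 0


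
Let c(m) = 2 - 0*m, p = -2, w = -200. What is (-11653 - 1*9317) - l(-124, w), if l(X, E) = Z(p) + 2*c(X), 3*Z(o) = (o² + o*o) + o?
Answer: -20976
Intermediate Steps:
Z(o) = o/3 + 2*o²/3 (Z(o) = ((o² + o*o) + o)/3 = ((o² + o²) + o)/3 = (2*o² + o)/3 = (o + 2*o²)/3 = o/3 + 2*o²/3)
c(m) = 2 (c(m) = 2 - 1*0 = 2 + 0 = 2)
l(X, E) = 6 (l(X, E) = (⅓)*(-2)*(1 + 2*(-2)) + 2*2 = (⅓)*(-2)*(1 - 4) + 4 = (⅓)*(-2)*(-3) + 4 = 2 + 4 = 6)
(-11653 - 1*9317) - l(-124, w) = (-11653 - 1*9317) - 1*6 = (-11653 - 9317) - 6 = -20970 - 6 = -20976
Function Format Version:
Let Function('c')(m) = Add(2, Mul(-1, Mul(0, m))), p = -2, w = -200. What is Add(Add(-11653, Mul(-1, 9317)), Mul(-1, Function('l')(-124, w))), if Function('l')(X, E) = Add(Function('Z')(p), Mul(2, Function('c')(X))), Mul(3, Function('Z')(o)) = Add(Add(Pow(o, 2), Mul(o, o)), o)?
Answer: -20976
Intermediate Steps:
Function('Z')(o) = Add(Mul(Rational(1, 3), o), Mul(Rational(2, 3), Pow(o, 2))) (Function('Z')(o) = Mul(Rational(1, 3), Add(Add(Pow(o, 2), Mul(o, o)), o)) = Mul(Rational(1, 3), Add(Add(Pow(o, 2), Pow(o, 2)), o)) = Mul(Rational(1, 3), Add(Mul(2, Pow(o, 2)), o)) = Mul(Rational(1, 3), Add(o, Mul(2, Pow(o, 2)))) = Add(Mul(Rational(1, 3), o), Mul(Rational(2, 3), Pow(o, 2))))
Function('c')(m) = 2 (Function('c')(m) = Add(2, Mul(-1, 0)) = Add(2, 0) = 2)
Function('l')(X, E) = 6 (Function('l')(X, E) = Add(Mul(Rational(1, 3), -2, Add(1, Mul(2, -2))), Mul(2, 2)) = Add(Mul(Rational(1, 3), -2, Add(1, -4)), 4) = Add(Mul(Rational(1, 3), -2, -3), 4) = Add(2, 4) = 6)
Add(Add(-11653, Mul(-1, 9317)), Mul(-1, Function('l')(-124, w))) = Add(Add(-11653, Mul(-1, 9317)), Mul(-1, 6)) = Add(Add(-11653, -9317), -6) = Add(-20970, -6) = -20976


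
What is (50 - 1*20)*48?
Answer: 1440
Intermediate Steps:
(50 - 1*20)*48 = (50 - 20)*48 = 30*48 = 1440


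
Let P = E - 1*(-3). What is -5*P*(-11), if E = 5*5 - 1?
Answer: 1485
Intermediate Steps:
E = 24 (E = 25 - 1 = 24)
P = 27 (P = 24 - 1*(-3) = 24 + 3 = 27)
-5*P*(-11) = -5*27*(-11) = -135*(-11) = 1485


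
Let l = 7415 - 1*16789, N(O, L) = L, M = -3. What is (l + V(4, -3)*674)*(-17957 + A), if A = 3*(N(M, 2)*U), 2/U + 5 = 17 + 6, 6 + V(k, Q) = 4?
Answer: 192527806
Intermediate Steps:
V(k, Q) = -2 (V(k, Q) = -6 + 4 = -2)
U = ⅑ (U = 2/(-5 + (17 + 6)) = 2/(-5 + 23) = 2/18 = 2*(1/18) = ⅑ ≈ 0.11111)
l = -9374 (l = 7415 - 16789 = -9374)
A = ⅔ (A = 3*(2*(⅑)) = 3*(2/9) = ⅔ ≈ 0.66667)
(l + V(4, -3)*674)*(-17957 + A) = (-9374 - 2*674)*(-17957 + ⅔) = (-9374 - 1348)*(-53869/3) = -10722*(-53869/3) = 192527806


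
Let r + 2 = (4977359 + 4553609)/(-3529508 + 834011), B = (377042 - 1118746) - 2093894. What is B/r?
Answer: 3821672951103/7460981 ≈ 5.1222e+5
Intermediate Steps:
B = -2835598 (B = -741704 - 2093894 = -2835598)
r = -14921962/2695497 (r = -2 + (4977359 + 4553609)/(-3529508 + 834011) = -2 + 9530968/(-2695497) = -2 + 9530968*(-1/2695497) = -2 - 9530968/2695497 = -14921962/2695497 ≈ -5.5359)
B/r = -2835598/(-14921962/2695497) = -2835598*(-2695497/14921962) = 3821672951103/7460981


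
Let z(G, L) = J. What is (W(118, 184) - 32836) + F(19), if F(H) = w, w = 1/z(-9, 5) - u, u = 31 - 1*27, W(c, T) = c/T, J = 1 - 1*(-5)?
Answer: -9063617/276 ≈ -32839.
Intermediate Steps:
J = 6 (J = 1 + 5 = 6)
z(G, L) = 6
u = 4 (u = 31 - 27 = 4)
w = -23/6 (w = 1/6 - 1*4 = ⅙ - 4 = -23/6 ≈ -3.8333)
F(H) = -23/6
(W(118, 184) - 32836) + F(19) = (118/184 - 32836) - 23/6 = (118*(1/184) - 32836) - 23/6 = (59/92 - 32836) - 23/6 = -3020853/92 - 23/6 = -9063617/276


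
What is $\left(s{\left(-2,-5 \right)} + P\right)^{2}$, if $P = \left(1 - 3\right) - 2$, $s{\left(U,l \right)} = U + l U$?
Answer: $16$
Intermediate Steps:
$s{\left(U,l \right)} = U + U l$
$P = -4$ ($P = -2 - 2 = -4$)
$\left(s{\left(-2,-5 \right)} + P\right)^{2} = \left(- 2 \left(1 - 5\right) - 4\right)^{2} = \left(\left(-2\right) \left(-4\right) - 4\right)^{2} = \left(8 - 4\right)^{2} = 4^{2} = 16$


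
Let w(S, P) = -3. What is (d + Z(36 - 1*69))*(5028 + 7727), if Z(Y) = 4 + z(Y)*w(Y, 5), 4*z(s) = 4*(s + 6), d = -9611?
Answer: -121504130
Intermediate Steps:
z(s) = 6 + s (z(s) = (4*(s + 6))/4 = (4*(6 + s))/4 = (24 + 4*s)/4 = 6 + s)
Z(Y) = -14 - 3*Y (Z(Y) = 4 + (6 + Y)*(-3) = 4 + (-18 - 3*Y) = -14 - 3*Y)
(d + Z(36 - 1*69))*(5028 + 7727) = (-9611 + (-14 - 3*(36 - 1*69)))*(5028 + 7727) = (-9611 + (-14 - 3*(36 - 69)))*12755 = (-9611 + (-14 - 3*(-33)))*12755 = (-9611 + (-14 + 99))*12755 = (-9611 + 85)*12755 = -9526*12755 = -121504130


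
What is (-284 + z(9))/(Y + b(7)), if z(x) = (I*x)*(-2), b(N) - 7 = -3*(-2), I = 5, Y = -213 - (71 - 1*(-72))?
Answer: 374/343 ≈ 1.0904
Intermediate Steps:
Y = -356 (Y = -213 - (71 + 72) = -213 - 1*143 = -213 - 143 = -356)
b(N) = 13 (b(N) = 7 - 3*(-2) = 7 + 6 = 13)
z(x) = -10*x (z(x) = (5*x)*(-2) = -10*x)
(-284 + z(9))/(Y + b(7)) = (-284 - 10*9)/(-356 + 13) = (-284 - 90)/(-343) = -374*(-1/343) = 374/343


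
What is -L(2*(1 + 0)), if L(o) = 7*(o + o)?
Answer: -28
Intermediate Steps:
L(o) = 14*o (L(o) = 7*(2*o) = 14*o)
-L(2*(1 + 0)) = -14*2*(1 + 0) = -14*2*1 = -14*2 = -1*28 = -28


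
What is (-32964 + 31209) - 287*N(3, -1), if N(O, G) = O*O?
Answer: -4338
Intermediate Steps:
N(O, G) = O²
(-32964 + 31209) - 287*N(3, -1) = (-32964 + 31209) - 287*3² = -1755 - 287*9 = -1755 - 2583 = -4338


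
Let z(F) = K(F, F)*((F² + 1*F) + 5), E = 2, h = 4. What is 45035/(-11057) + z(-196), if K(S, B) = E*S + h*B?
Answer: -497040943235/11057 ≈ -4.4953e+7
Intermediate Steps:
K(S, B) = 2*S + 4*B
z(F) = 6*F*(5 + F + F²) (z(F) = (2*F + 4*F)*((F² + 1*F) + 5) = (6*F)*((F² + F) + 5) = (6*F)*((F + F²) + 5) = (6*F)*(5 + F + F²) = 6*F*(5 + F + F²))
45035/(-11057) + z(-196) = 45035/(-11057) + 6*(-196)*(5 - 196 + (-196)²) = 45035*(-1/11057) + 6*(-196)*(5 - 196 + 38416) = -45035/11057 + 6*(-196)*38225 = -45035/11057 - 44952600 = -497040943235/11057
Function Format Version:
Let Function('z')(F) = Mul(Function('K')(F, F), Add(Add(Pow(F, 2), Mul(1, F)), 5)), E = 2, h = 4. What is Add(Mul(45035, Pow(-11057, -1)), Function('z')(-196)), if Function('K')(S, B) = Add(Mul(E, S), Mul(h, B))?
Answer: Rational(-497040943235, 11057) ≈ -4.4953e+7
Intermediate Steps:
Function('K')(S, B) = Add(Mul(2, S), Mul(4, B))
Function('z')(F) = Mul(6, F, Add(5, F, Pow(F, 2))) (Function('z')(F) = Mul(Add(Mul(2, F), Mul(4, F)), Add(Add(Pow(F, 2), Mul(1, F)), 5)) = Mul(Mul(6, F), Add(Add(Pow(F, 2), F), 5)) = Mul(Mul(6, F), Add(Add(F, Pow(F, 2)), 5)) = Mul(Mul(6, F), Add(5, F, Pow(F, 2))) = Mul(6, F, Add(5, F, Pow(F, 2))))
Add(Mul(45035, Pow(-11057, -1)), Function('z')(-196)) = Add(Mul(45035, Pow(-11057, -1)), Mul(6, -196, Add(5, -196, Pow(-196, 2)))) = Add(Mul(45035, Rational(-1, 11057)), Mul(6, -196, Add(5, -196, 38416))) = Add(Rational(-45035, 11057), Mul(6, -196, 38225)) = Add(Rational(-45035, 11057), -44952600) = Rational(-497040943235, 11057)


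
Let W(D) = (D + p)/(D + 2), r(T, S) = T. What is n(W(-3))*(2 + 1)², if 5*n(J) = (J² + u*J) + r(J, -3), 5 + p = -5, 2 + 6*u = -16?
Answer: 1287/5 ≈ 257.40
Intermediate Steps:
u = -3 (u = -⅓ + (⅙)*(-16) = -⅓ - 8/3 = -3)
p = -10 (p = -5 - 5 = -10)
W(D) = (-10 + D)/(2 + D) (W(D) = (D - 10)/(D + 2) = (-10 + D)/(2 + D))
n(J) = -2*J/5 + J²/5 (n(J) = ((J² - 3*J) + J)/5 = (J² - 2*J)/5 = -2*J/5 + J²/5)
n(W(-3))*(2 + 1)² = (((-10 - 3)/(2 - 3))*(-2 + (-10 - 3)/(2 - 3))/5)*(2 + 1)² = ((-13/(-1))*(-2 - 13/(-1))/5)*3² = ((-1*(-13))*(-2 - 1*(-13))/5)*9 = ((⅕)*13*(-2 + 13))*9 = ((⅕)*13*11)*9 = (143/5)*9 = 1287/5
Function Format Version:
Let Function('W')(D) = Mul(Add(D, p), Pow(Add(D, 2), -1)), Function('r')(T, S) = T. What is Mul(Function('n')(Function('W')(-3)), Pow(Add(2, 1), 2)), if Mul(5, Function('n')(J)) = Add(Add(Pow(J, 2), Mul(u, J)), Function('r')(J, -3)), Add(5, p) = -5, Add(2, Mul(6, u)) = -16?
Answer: Rational(1287, 5) ≈ 257.40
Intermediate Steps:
u = -3 (u = Add(Rational(-1, 3), Mul(Rational(1, 6), -16)) = Add(Rational(-1, 3), Rational(-8, 3)) = -3)
p = -10 (p = Add(-5, -5) = -10)
Function('W')(D) = Mul(Pow(Add(2, D), -1), Add(-10, D)) (Function('W')(D) = Mul(Add(D, -10), Pow(Add(D, 2), -1)) = Mul(Add(-10, D), Pow(Add(2, D), -1)) = Mul(Pow(Add(2, D), -1), Add(-10, D)))
Function('n')(J) = Add(Mul(Rational(-2, 5), J), Mul(Rational(1, 5), Pow(J, 2))) (Function('n')(J) = Mul(Rational(1, 5), Add(Add(Pow(J, 2), Mul(-3, J)), J)) = Mul(Rational(1, 5), Add(Pow(J, 2), Mul(-2, J))) = Add(Mul(Rational(-2, 5), J), Mul(Rational(1, 5), Pow(J, 2))))
Mul(Function('n')(Function('W')(-3)), Pow(Add(2, 1), 2)) = Mul(Mul(Rational(1, 5), Mul(Pow(Add(2, -3), -1), Add(-10, -3)), Add(-2, Mul(Pow(Add(2, -3), -1), Add(-10, -3)))), Pow(Add(2, 1), 2)) = Mul(Mul(Rational(1, 5), Mul(Pow(-1, -1), -13), Add(-2, Mul(Pow(-1, -1), -13))), Pow(3, 2)) = Mul(Mul(Rational(1, 5), Mul(-1, -13), Add(-2, Mul(-1, -13))), 9) = Mul(Mul(Rational(1, 5), 13, Add(-2, 13)), 9) = Mul(Mul(Rational(1, 5), 13, 11), 9) = Mul(Rational(143, 5), 9) = Rational(1287, 5)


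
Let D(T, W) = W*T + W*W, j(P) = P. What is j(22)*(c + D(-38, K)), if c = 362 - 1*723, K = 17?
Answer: -15796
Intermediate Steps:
c = -361 (c = 362 - 723 = -361)
D(T, W) = W² + T*W (D(T, W) = T*W + W² = W² + T*W)
j(22)*(c + D(-38, K)) = 22*(-361 + 17*(-38 + 17)) = 22*(-361 + 17*(-21)) = 22*(-361 - 357) = 22*(-718) = -15796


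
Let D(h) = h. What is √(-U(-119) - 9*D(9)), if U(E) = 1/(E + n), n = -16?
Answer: I*√164010/45 ≈ 8.9996*I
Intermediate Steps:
U(E) = 1/(-16 + E) (U(E) = 1/(E - 16) = 1/(-16 + E))
√(-U(-119) - 9*D(9)) = √(-1/(-16 - 119) - 9*9) = √(-1/(-135) - 81) = √(-1*(-1/135) - 81) = √(1/135 - 81) = √(-10934/135) = I*√164010/45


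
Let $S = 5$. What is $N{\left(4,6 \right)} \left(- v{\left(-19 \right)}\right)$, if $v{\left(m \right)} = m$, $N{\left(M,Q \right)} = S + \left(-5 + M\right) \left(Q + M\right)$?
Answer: $-95$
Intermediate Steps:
$N{\left(M,Q \right)} = 5 + \left(-5 + M\right) \left(M + Q\right)$ ($N{\left(M,Q \right)} = 5 + \left(-5 + M\right) \left(Q + M\right) = 5 + \left(-5 + M\right) \left(M + Q\right)$)
$N{\left(4,6 \right)} \left(- v{\left(-19 \right)}\right) = \left(5 + 4^{2} - 20 - 30 + 4 \cdot 6\right) \left(\left(-1\right) \left(-19\right)\right) = \left(5 + 16 - 20 - 30 + 24\right) 19 = \left(-5\right) 19 = -95$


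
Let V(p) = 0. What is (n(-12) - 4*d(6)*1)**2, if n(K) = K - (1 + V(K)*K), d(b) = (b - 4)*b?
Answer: 3721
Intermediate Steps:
d(b) = b*(-4 + b) (d(b) = (-4 + b)*b = b*(-4 + b))
n(K) = -1 + K (n(K) = K - (1 + 0*K) = K - (1 + 0) = K - 1*1 = K - 1 = -1 + K)
(n(-12) - 4*d(6)*1)**2 = ((-1 - 12) - 24*(-4 + 6)*1)**2 = (-13 - 24*2*1)**2 = (-13 - 4*12*1)**2 = (-13 - 48*1)**2 = (-13 - 48)**2 = (-61)**2 = 3721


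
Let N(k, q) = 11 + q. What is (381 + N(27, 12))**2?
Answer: 163216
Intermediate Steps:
(381 + N(27, 12))**2 = (381 + (11 + 12))**2 = (381 + 23)**2 = 404**2 = 163216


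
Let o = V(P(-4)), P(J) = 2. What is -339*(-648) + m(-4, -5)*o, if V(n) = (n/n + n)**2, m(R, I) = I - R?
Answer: 219663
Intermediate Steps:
V(n) = (1 + n)**2
o = 9 (o = (1 + 2)**2 = 3**2 = 9)
-339*(-648) + m(-4, -5)*o = -339*(-648) + (-5 - 1*(-4))*9 = 219672 + (-5 + 4)*9 = 219672 - 1*9 = 219672 - 9 = 219663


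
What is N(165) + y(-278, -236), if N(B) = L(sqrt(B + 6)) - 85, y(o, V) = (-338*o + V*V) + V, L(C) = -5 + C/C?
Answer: 149335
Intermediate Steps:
L(C) = -4 (L(C) = -5 + 1 = -4)
y(o, V) = V + V**2 - 338*o (y(o, V) = (-338*o + V**2) + V = (V**2 - 338*o) + V = V + V**2 - 338*o)
N(B) = -89 (N(B) = -4 - 85 = -89)
N(165) + y(-278, -236) = -89 + (-236 + (-236)**2 - 338*(-278)) = -89 + (-236 + 55696 + 93964) = -89 + 149424 = 149335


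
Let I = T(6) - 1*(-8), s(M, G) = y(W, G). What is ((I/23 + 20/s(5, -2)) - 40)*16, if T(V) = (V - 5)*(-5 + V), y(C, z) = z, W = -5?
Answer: -18256/23 ≈ -793.74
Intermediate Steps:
T(V) = (-5 + V)**2 (T(V) = (-5 + V)*(-5 + V) = (-5 + V)**2)
s(M, G) = G
I = 9 (I = (-5 + 6)**2 - 1*(-8) = 1**2 + 8 = 1 + 8 = 9)
((I/23 + 20/s(5, -2)) - 40)*16 = ((9/23 + 20/(-2)) - 40)*16 = ((9*(1/23) + 20*(-1/2)) - 40)*16 = ((9/23 - 10) - 40)*16 = (-221/23 - 40)*16 = -1141/23*16 = -18256/23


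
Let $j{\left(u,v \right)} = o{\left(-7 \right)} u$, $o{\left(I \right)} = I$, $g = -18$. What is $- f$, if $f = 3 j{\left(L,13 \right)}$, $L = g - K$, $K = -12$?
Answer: $-126$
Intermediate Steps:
$L = -6$ ($L = -18 - -12 = -18 + 12 = -6$)
$j{\left(u,v \right)} = - 7 u$
$f = 126$ ($f = 3 \left(\left(-7\right) \left(-6\right)\right) = 3 \cdot 42 = 126$)
$- f = \left(-1\right) 126 = -126$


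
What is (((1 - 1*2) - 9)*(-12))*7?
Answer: 840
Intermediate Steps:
(((1 - 1*2) - 9)*(-12))*7 = (((1 - 2) - 9)*(-12))*7 = ((-1 - 9)*(-12))*7 = -10*(-12)*7 = 120*7 = 840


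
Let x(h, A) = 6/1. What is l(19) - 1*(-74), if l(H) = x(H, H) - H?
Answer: 61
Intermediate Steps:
x(h, A) = 6 (x(h, A) = 6*1 = 6)
l(H) = 6 - H
l(19) - 1*(-74) = (6 - 1*19) - 1*(-74) = (6 - 19) + 74 = -13 + 74 = 61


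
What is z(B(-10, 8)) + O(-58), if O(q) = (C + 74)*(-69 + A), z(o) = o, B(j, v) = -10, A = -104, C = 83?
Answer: -27171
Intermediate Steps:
O(q) = -27161 (O(q) = (83 + 74)*(-69 - 104) = 157*(-173) = -27161)
z(B(-10, 8)) + O(-58) = -10 - 27161 = -27171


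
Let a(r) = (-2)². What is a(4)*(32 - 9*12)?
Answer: -304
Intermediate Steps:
a(r) = 4
a(4)*(32 - 9*12) = 4*(32 - 9*12) = 4*(32 - 108) = 4*(-76) = -304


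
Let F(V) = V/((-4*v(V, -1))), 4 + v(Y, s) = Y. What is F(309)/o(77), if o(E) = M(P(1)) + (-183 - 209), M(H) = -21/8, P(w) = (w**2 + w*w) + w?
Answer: 618/962885 ≈ 0.00064182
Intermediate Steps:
v(Y, s) = -4 + Y
P(w) = w + 2*w**2 (P(w) = (w**2 + w**2) + w = 2*w**2 + w = w + 2*w**2)
M(H) = -21/8 (M(H) = -21*1/8 = -21/8)
F(V) = V/(16 - 4*V) (F(V) = V/((-4*(-4 + V))) = V/(16 - 4*V))
o(E) = -3157/8 (o(E) = -21/8 + (-183 - 209) = -21/8 - 392 = -3157/8)
F(309)/o(77) = (-1*309/(-16 + 4*309))/(-3157/8) = -1*309/(-16 + 1236)*(-8/3157) = -1*309/1220*(-8/3157) = -1*309*1/1220*(-8/3157) = -309/1220*(-8/3157) = 618/962885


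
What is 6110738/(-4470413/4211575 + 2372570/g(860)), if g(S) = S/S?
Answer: 25735831392350/9992252027337 ≈ 2.5756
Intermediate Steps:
g(S) = 1
6110738/(-4470413/4211575 + 2372570/g(860)) = 6110738/(-4470413/4211575 + 2372570/1) = 6110738/(-4470413*1/4211575 + 2372570*1) = 6110738/(-4470413/4211575 + 2372570) = 6110738/(9992252027337/4211575) = 6110738*(4211575/9992252027337) = 25735831392350/9992252027337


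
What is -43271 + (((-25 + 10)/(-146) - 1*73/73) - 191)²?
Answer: -137412347/21316 ≈ -6446.4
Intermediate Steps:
-43271 + (((-25 + 10)/(-146) - 1*73/73) - 191)² = -43271 + ((-15*(-1/146) - 73*1/73) - 191)² = -43271 + ((15/146 - 1) - 191)² = -43271 + (-131/146 - 191)² = -43271 + (-28017/146)² = -43271 + 784952289/21316 = -137412347/21316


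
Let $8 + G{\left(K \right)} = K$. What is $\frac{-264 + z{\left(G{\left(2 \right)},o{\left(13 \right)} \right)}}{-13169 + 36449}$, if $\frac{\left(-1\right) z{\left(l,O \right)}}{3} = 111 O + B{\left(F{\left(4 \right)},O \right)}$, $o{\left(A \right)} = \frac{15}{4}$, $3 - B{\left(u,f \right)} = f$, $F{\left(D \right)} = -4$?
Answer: $- \frac{1007}{15520} \approx -0.064884$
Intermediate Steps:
$B{\left(u,f \right)} = 3 - f$
$G{\left(K \right)} = -8 + K$
$o{\left(A \right)} = \frac{15}{4}$ ($o{\left(A \right)} = 15 \cdot \frac{1}{4} = \frac{15}{4}$)
$z{\left(l,O \right)} = -9 - 330 O$ ($z{\left(l,O \right)} = - 3 \left(111 O - \left(-3 + O\right)\right) = - 3 \left(3 + 110 O\right) = -9 - 330 O$)
$\frac{-264 + z{\left(G{\left(2 \right)},o{\left(13 \right)} \right)}}{-13169 + 36449} = \frac{-264 - \frac{2493}{2}}{-13169 + 36449} = \frac{-264 - \frac{2493}{2}}{23280} = \left(-264 - \frac{2493}{2}\right) \frac{1}{23280} = \left(- \frac{3021}{2}\right) \frac{1}{23280} = - \frac{1007}{15520}$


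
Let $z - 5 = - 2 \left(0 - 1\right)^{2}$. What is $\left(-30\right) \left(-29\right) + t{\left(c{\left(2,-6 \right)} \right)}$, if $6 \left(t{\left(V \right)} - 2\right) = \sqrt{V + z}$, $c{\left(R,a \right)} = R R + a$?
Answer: $\frac{5233}{6} \approx 872.17$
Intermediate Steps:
$c{\left(R,a \right)} = a + R^{2}$ ($c{\left(R,a \right)} = R^{2} + a = a + R^{2}$)
$z = 3$ ($z = 5 - 2 \left(0 - 1\right)^{2} = 5 - 2 \left(-1\right)^{2} = 5 - 2 = 3$)
$t{\left(V \right)} = 2 + \frac{\sqrt{3 + V}}{6}$ ($t{\left(V \right)} = 2 + \frac{\sqrt{V + 3}}{6} = 2 + \frac{\sqrt{3 + V}}{6}$)
$\left(-30\right) \left(-29\right) + t{\left(c{\left(2,-6 \right)} \right)} = \left(-30\right) \left(-29\right) + \left(2 + \frac{\sqrt{3 - \left(6 - 2^{2}\right)}}{6}\right) = 870 + \left(2 + \frac{\sqrt{3 + \left(-6 + 4\right)}}{6}\right) = 870 + \left(2 + \frac{\sqrt{3 - 2}}{6}\right) = 870 + \left(2 + \frac{\sqrt{1}}{6}\right) = 870 + \left(2 + \frac{1}{6} \cdot 1\right) = 870 + \left(2 + \frac{1}{6}\right) = 870 + \frac{13}{6} = \frac{5233}{6}$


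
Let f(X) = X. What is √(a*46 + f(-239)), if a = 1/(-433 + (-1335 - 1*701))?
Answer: I*√1457048253/2469 ≈ 15.46*I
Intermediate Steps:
a = -1/2469 (a = 1/(-433 + (-1335 - 701)) = 1/(-433 - 2036) = 1/(-2469) = -1/2469 ≈ -0.00040502)
√(a*46 + f(-239)) = √(-1/2469*46 - 239) = √(-46/2469 - 239) = √(-590137/2469) = I*√1457048253/2469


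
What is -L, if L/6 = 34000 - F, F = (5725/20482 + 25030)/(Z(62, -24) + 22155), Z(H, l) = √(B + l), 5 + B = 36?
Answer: -146488511056729425/718104798334 - 1538010555*√7/5026733588338 ≈ -2.0399e+5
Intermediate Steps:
B = 31 (B = -5 + 36 = 31)
Z(H, l) = √(31 + l)
F = 512670185/(20482*(22155 + √7)) (F = (5725/20482 + 25030)/(√(31 - 24) + 22155) = (5725*(1/20482) + 25030)/(√7 + 22155) = (5725/20482 + 25030)/(22155 + √7) = 512670185/(20482*(22155 + √7)) ≈ 1.1296)
L = 146488511056729425/718104798334 + 1538010555*√7/5026733588338 (L = 6*(34000 - (1622601135525/1436209596668 - 512670185*√7/10053467176676)) = 6*(34000 + (-1622601135525/1436209596668 + 512670185*√7/10053467176676)) = 6*(48829503685576475/1436209596668 + 512670185*√7/10053467176676) = 146488511056729425/718104798334 + 1538010555*√7/5026733588338 ≈ 2.0399e+5)
-L = -(146488511056729425/718104798334 + 1538010555*√7/5026733588338) = -146488511056729425/718104798334 - 1538010555*√7/5026733588338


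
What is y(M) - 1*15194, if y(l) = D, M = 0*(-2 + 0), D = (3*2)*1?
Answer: -15188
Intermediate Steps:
D = 6 (D = 6*1 = 6)
M = 0 (M = 0*(-2) = 0)
y(l) = 6
y(M) - 1*15194 = 6 - 1*15194 = 6 - 15194 = -15188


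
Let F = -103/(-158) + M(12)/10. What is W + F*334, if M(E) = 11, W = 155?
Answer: 292353/395 ≈ 740.13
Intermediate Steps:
F = 692/395 (F = -103/(-158) + 11/10 = -103*(-1/158) + 11*(⅒) = 103/158 + 11/10 = 692/395 ≈ 1.7519)
W + F*334 = 155 + (692/395)*334 = 155 + 231128/395 = 292353/395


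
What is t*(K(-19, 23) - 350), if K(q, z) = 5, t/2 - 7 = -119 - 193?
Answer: 210450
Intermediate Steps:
t = -610 (t = 14 + 2*(-119 - 193) = 14 + 2*(-312) = 14 - 624 = -610)
t*(K(-19, 23) - 350) = -610*(5 - 350) = -610*(-345) = 210450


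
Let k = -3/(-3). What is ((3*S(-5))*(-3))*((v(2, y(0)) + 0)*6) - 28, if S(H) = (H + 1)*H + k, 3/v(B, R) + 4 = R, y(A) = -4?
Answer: 1589/4 ≈ 397.25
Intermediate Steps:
k = 1 (k = -3*(-⅓) = 1)
v(B, R) = 3/(-4 + R)
S(H) = 1 + H*(1 + H) (S(H) = (H + 1)*H + 1 = (1 + H)*H + 1 = H*(1 + H) + 1 = 1 + H*(1 + H))
((3*S(-5))*(-3))*((v(2, y(0)) + 0)*6) - 28 = ((3*(1 - 5 + (-5)²))*(-3))*((3/(-4 - 4) + 0)*6) - 28 = ((3*(1 - 5 + 25))*(-3))*((3/(-8) + 0)*6) - 28 = ((3*21)*(-3))*((3*(-⅛) + 0)*6) - 28 = (63*(-3))*((-3/8 + 0)*6) - 28 = -(-567)*6/8 - 28 = -189*(-9/4) - 28 = 1701/4 - 28 = 1589/4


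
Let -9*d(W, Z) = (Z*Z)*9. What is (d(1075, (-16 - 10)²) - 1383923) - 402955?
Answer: -2243854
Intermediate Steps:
d(W, Z) = -Z² (d(W, Z) = -Z*Z*9/9 = -Z²*9/9 = -Z²)
(d(1075, (-16 - 10)²) - 1383923) - 402955 = (-((-16 - 10)²)² - 1383923) - 402955 = (-((-26)²)² - 1383923) - 402955 = (-1*676² - 1383923) - 402955 = (-1*456976 - 1383923) - 402955 = (-456976 - 1383923) - 402955 = -1840899 - 402955 = -2243854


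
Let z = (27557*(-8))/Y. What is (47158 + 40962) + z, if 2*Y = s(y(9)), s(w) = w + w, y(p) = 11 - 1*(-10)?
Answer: 1630064/21 ≈ 77622.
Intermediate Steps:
y(p) = 21 (y(p) = 11 + 10 = 21)
s(w) = 2*w
Y = 21 (Y = (2*21)/2 = (1/2)*42 = 21)
z = -220456/21 (z = (27557*(-8))/21 = -220456*1/21 = -220456/21 ≈ -10498.)
(47158 + 40962) + z = (47158 + 40962) - 220456/21 = 88120 - 220456/21 = 1630064/21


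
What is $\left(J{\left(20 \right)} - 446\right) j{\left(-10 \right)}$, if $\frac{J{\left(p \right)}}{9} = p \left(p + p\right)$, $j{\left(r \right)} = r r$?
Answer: $675400$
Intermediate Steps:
$j{\left(r \right)} = r^{2}$
$J{\left(p \right)} = 18 p^{2}$ ($J{\left(p \right)} = 9 p \left(p + p\right) = 9 p 2 p = 9 \cdot 2 p^{2} = 18 p^{2}$)
$\left(J{\left(20 \right)} - 446\right) j{\left(-10 \right)} = \left(18 \cdot 20^{2} - 446\right) \left(-10\right)^{2} = \left(18 \cdot 400 - 446\right) 100 = \left(7200 - 446\right) 100 = 6754 \cdot 100 = 675400$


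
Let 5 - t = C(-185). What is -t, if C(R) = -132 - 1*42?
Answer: -179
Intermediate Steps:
C(R) = -174 (C(R) = -132 - 42 = -174)
t = 179 (t = 5 - 1*(-174) = 5 + 174 = 179)
-t = -1*179 = -179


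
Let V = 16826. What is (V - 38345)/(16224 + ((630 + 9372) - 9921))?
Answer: -7173/5435 ≈ -1.3198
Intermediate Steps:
(V - 38345)/(16224 + ((630 + 9372) - 9921)) = (16826 - 38345)/(16224 + ((630 + 9372) - 9921)) = -21519/(16224 + (10002 - 9921)) = -21519/(16224 + 81) = -21519/16305 = -21519*1/16305 = -7173/5435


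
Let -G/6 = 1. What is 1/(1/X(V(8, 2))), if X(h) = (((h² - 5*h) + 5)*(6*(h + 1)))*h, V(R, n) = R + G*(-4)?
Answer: 5505984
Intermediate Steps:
G = -6 (G = -6*1 = -6)
V(R, n) = 24 + R (V(R, n) = R - 6*(-4) = R + 24 = 24 + R)
X(h) = h*(6 + 6*h)*(5 + h² - 5*h) (X(h) = ((5 + h² - 5*h)*(6*(1 + h)))*h = ((5 + h² - 5*h)*(6 + 6*h))*h = ((6 + 6*h)*(5 + h² - 5*h))*h = h*(6 + 6*h)*(5 + h² - 5*h))
1/(1/X(V(8, 2))) = 1/(1/(6*(24 + 8)*(5 + (24 + 8)³ - 4*(24 + 8)²))) = 1/(1/(6*32*(5 + 32³ - 4*32²))) = 1/(1/(6*32*(5 + 32768 - 4*1024))) = 1/(1/(6*32*(5 + 32768 - 4096))) = 1/(1/(6*32*28677)) = 1/(1/5505984) = 5505984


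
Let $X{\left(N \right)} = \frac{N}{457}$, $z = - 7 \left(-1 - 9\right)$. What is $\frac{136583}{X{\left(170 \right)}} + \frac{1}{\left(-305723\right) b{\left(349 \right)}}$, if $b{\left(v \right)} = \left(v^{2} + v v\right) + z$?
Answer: $\frac{2324965926637965383}{6332171462760} \approx 3.6717 \cdot 10^{5}$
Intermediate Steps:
$z = 70$ ($z = \left(-7\right) \left(-10\right) = 70$)
$X{\left(N \right)} = \frac{N}{457}$ ($X{\left(N \right)} = N \frac{1}{457} = \frac{N}{457}$)
$b{\left(v \right)} = 70 + 2 v^{2}$ ($b{\left(v \right)} = \left(v^{2} + v v\right) + 70 = \left(v^{2} + v^{2}\right) + 70 = 2 v^{2} + 70 = 70 + 2 v^{2}$)
$\frac{136583}{X{\left(170 \right)}} + \frac{1}{\left(-305723\right) b{\left(349 \right)}} = \frac{136583}{\frac{1}{457} \cdot 170} + \frac{1}{\left(-305723\right) \left(70 + 2 \cdot 349^{2}\right)} = \frac{136583}{\frac{170}{457}} - \frac{1}{305723 \left(70 + 2 \cdot 121801\right)} = 136583 \cdot \frac{457}{170} - \frac{1}{305723 \left(70 + 243602\right)} = \frac{62418431}{170} - \frac{1}{305723 \cdot 243672} = \frac{62418431}{170} - \frac{1}{74496134856} = \frac{2324965926637965383}{6332171462760}$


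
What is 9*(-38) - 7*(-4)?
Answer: -314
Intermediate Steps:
9*(-38) - 7*(-4) = -342 + 28 = -314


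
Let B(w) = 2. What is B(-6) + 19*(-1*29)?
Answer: -549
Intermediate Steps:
B(-6) + 19*(-1*29) = 2 + 19*(-1*29) = 2 + 19*(-29) = 2 - 551 = -549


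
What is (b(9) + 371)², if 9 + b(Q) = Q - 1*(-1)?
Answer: 138384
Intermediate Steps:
b(Q) = -8 + Q (b(Q) = -9 + (Q - 1*(-1)) = -9 + (Q + 1) = -9 + (1 + Q) = -8 + Q)
(b(9) + 371)² = ((-8 + 9) + 371)² = (1 + 371)² = 372² = 138384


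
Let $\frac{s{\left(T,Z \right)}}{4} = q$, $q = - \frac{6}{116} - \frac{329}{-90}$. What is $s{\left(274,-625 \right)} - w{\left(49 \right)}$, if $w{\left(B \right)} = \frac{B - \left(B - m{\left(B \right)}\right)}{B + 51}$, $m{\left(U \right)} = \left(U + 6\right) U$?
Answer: $- \frac{65431}{5220} \approx -12.535$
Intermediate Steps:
$m{\left(U \right)} = U \left(6 + U\right)$ ($m{\left(U \right)} = \left(6 + U\right) U = U \left(6 + U\right)$)
$q = \frac{4703}{1305}$ ($q = \left(-6\right) \frac{1}{116} - - \frac{329}{90} = - \frac{3}{58} + \frac{329}{90} = \frac{4703}{1305} \approx 3.6038$)
$w{\left(B \right)} = \frac{B \left(6 + B\right)}{51 + B}$ ($w{\left(B \right)} = \frac{B + \left(B \left(6 + B\right) - B\right)}{B + 51} = \frac{B + \left(- B + B \left(6 + B\right)\right)}{51 + B} = \frac{B \left(6 + B\right)}{51 + B}$)
$s{\left(T,Z \right)} = \frac{18812}{1305}$ ($s{\left(T,Z \right)} = 4 \cdot \frac{4703}{1305} = \frac{18812}{1305}$)
$s{\left(274,-625 \right)} - w{\left(49 \right)} = \frac{18812}{1305} - \frac{49 \left(6 + 49\right)}{51 + 49} = \frac{18812}{1305} - 49 \cdot \frac{1}{100} \cdot 55 = \frac{18812}{1305} - \frac{539}{20} = - \frac{65431}{5220}$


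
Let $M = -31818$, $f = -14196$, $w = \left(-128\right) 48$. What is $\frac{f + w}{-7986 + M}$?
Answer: $\frac{1695}{3317} \approx 0.511$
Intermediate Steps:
$w = -6144$
$\frac{f + w}{-7986 + M} = \frac{-14196 - 6144}{-7986 - 31818} = - \frac{20340}{-39804} = \left(-20340\right) \left(- \frac{1}{39804}\right) = \frac{1695}{3317}$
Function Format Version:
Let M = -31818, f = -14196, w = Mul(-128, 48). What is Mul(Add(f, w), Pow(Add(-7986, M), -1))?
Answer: Rational(1695, 3317) ≈ 0.51100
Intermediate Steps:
w = -6144
Mul(Add(f, w), Pow(Add(-7986, M), -1)) = Mul(Add(-14196, -6144), Pow(Add(-7986, -31818), -1)) = Mul(-20340, Pow(-39804, -1)) = Mul(-20340, Rational(-1, 39804)) = Rational(1695, 3317)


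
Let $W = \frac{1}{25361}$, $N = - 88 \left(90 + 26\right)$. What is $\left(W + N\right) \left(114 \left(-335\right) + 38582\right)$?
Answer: $- \frac{14497564872}{3623} \approx -4.0015 \cdot 10^{6}$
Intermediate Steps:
$N = -10208$ ($N = \left(-88\right) 116 = -10208$)
$W = \frac{1}{25361} \approx 3.9431 \cdot 10^{-5}$
$\left(W + N\right) \left(114 \left(-335\right) + 38582\right) = \left(\frac{1}{25361} - 10208\right) \left(114 \left(-335\right) + 38582\right) = - \frac{258885087 \left(-38190 + 38582\right)}{25361} = \left(- \frac{258885087}{25361}\right) 392 = - \frac{14497564872}{3623}$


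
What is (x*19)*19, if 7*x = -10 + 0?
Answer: -3610/7 ≈ -515.71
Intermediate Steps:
x = -10/7 (x = (-10 + 0)/7 = (⅐)*(-10) = -10/7 ≈ -1.4286)
(x*19)*19 = -10/7*19*19 = -190/7*19 = -3610/7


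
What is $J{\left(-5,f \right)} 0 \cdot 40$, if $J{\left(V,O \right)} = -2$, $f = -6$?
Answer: $0$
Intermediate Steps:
$J{\left(-5,f \right)} 0 \cdot 40 = \left(-2\right) 0 \cdot 40 = 0 \cdot 40 = 0$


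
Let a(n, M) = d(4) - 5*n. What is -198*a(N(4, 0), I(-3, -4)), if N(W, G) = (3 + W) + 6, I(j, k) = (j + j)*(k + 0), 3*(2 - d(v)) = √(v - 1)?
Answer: 12474 + 66*√3 ≈ 12588.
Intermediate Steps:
d(v) = 2 - √(-1 + v)/3 (d(v) = 2 - √(v - 1)/3 = 2 - √(-1 + v)/3)
I(j, k) = 2*j*k (I(j, k) = (2*j)*k = 2*j*k)
N(W, G) = 9 + W
a(n, M) = 2 - 5*n - √3/3 (a(n, M) = (2 - √(-1 + 4)/3) - 5*n = (2 - √3/3) - 5*n = 2 - 5*n - √3/3)
-198*a(N(4, 0), I(-3, -4)) = -198*(2 - 5*(9 + 4) - √3/3) = -198*(2 - 5*13 - √3/3) = -198*(2 - 65 - √3/3) = -198*(-63 - √3/3) = 12474 + 66*√3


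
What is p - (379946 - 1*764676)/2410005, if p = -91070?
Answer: -43895754124/482001 ≈ -91070.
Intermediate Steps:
p - (379946 - 1*764676)/2410005 = -91070 - (379946 - 1*764676)/2410005 = -91070 - (379946 - 764676)/2410005 = -91070 - (-384730)/2410005 = -91070 - 1*(-76946/482001) = -91070 + 76946/482001 = -43895754124/482001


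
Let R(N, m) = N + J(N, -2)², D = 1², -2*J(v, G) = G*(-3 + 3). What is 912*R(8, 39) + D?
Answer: 7297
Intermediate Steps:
J(v, G) = 0 (J(v, G) = -G*(-3 + 3)/2 = -G*0/2 = -½*0 = 0)
D = 1
R(N, m) = N (R(N, m) = N + 0² = N + 0 = N)
912*R(8, 39) + D = 912*8 + 1 = 7296 + 1 = 7297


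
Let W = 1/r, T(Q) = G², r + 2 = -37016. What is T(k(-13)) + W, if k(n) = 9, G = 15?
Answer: 8329049/37018 ≈ 225.00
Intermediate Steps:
r = -37018 (r = -2 - 37016 = -37018)
T(Q) = 225 (T(Q) = 15² = 225)
W = -1/37018 (W = 1/(-37018) = -1/37018 ≈ -2.7014e-5)
T(k(-13)) + W = 225 - 1/37018 = 8329049/37018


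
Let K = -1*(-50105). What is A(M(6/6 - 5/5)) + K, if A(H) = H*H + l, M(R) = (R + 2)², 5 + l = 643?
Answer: 50759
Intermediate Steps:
l = 638 (l = -5 + 643 = 638)
K = 50105
M(R) = (2 + R)²
A(H) = 638 + H² (A(H) = H*H + 638 = H² + 638 = 638 + H²)
A(M(6/6 - 5/5)) + K = (638 + ((2 + (6/6 - 5/5))²)²) + 50105 = (638 + ((2 + (6*(⅙) - 5*⅕))²)²) + 50105 = (638 + ((2 + (1 - 1))²)²) + 50105 = (638 + ((2 + 0)²)²) + 50105 = (638 + (2²)²) + 50105 = (638 + 4²) + 50105 = (638 + 16) + 50105 = 654 + 50105 = 50759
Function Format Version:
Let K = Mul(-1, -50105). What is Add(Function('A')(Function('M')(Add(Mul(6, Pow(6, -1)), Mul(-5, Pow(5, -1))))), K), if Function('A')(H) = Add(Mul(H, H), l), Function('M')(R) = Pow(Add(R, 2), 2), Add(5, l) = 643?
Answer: 50759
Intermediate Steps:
l = 638 (l = Add(-5, 643) = 638)
K = 50105
Function('M')(R) = Pow(Add(2, R), 2)
Function('A')(H) = Add(638, Pow(H, 2)) (Function('A')(H) = Add(Mul(H, H), 638) = Add(Pow(H, 2), 638) = Add(638, Pow(H, 2)))
Add(Function('A')(Function('M')(Add(Mul(6, Pow(6, -1)), Mul(-5, Pow(5, -1))))), K) = Add(Add(638, Pow(Pow(Add(2, Add(Mul(6, Pow(6, -1)), Mul(-5, Pow(5, -1)))), 2), 2)), 50105) = Add(Add(638, Pow(Pow(Add(2, Add(Mul(6, Rational(1, 6)), Mul(-5, Rational(1, 5)))), 2), 2)), 50105) = Add(Add(638, Pow(Pow(Add(2, Add(1, -1)), 2), 2)), 50105) = Add(Add(638, Pow(Pow(Add(2, 0), 2), 2)), 50105) = Add(Add(638, Pow(Pow(2, 2), 2)), 50105) = Add(Add(638, Pow(4, 2)), 50105) = Add(Add(638, 16), 50105) = Add(654, 50105) = 50759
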